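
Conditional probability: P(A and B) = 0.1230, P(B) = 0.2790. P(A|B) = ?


P(A|B) = 0.1230/0.2790 = 0.4409

P(A|B) = 0.4409


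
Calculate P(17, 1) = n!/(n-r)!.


P(17,1) = 17!/16!
= 355687428096000/20922789888000
= 17

P(17,1) = 17


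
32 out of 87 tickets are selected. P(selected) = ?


P = 32/87 = 0.3678

P = 0.3678


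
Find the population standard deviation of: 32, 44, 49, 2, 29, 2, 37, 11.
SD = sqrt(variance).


Mean = 25.7500
Variance = 299.4375
SD = sqrt(299.4375) = 17.3043

SD = 17.3043


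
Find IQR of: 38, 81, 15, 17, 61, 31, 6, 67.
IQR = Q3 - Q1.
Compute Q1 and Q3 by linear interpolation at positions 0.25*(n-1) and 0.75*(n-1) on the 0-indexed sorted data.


Sorted: 6, 15, 17, 31, 38, 61, 67, 81
Q1 (25th %ile) = 16.5000
Q3 (75th %ile) = 62.5000
IQR = 62.5000 - 16.5000 = 46.0000

IQR = 46.0000


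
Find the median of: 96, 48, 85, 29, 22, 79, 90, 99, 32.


Sorted: 22, 29, 32, 48, 79, 85, 90, 96, 99
n = 9 (odd)
Middle value = 79

Median = 79


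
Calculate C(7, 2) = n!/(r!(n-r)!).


C(7,2) = 7!/(2! × 5!)
= 5040/(2 × 120)
= 21

C(7,2) = 21


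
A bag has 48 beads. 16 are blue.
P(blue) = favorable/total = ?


P = 16/48 = 0.3333

P = 0.3333


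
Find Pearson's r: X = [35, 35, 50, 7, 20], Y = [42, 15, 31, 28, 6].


Mean X = 29.4000, Mean Y = 24.4000
SD X = 14.677875, SD Y = 12.595237
Cov = 54.840000
r = 54.840000/(14.677875*12.595237) = 0.2966

r = 0.2966


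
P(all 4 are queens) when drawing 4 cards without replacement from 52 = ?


P(all queens) = (4/52) × (3/51) × (2/50) × (1/49)
= 3.6938e-06

P = 3.6938e-06


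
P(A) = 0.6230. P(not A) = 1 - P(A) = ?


P(not A) = 1 - 0.6230 = 0.3770

P(not A) = 0.3770


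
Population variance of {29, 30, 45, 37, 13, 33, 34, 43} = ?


Mean = 33.0000
Squared deviations: 16.0000, 9.0000, 144.0000, 16.0000, 400.0000, 0, 1.0000, 100.0000
Sum = 686.0000
Variance = 686.0000/8 = 85.7500

Variance = 85.7500


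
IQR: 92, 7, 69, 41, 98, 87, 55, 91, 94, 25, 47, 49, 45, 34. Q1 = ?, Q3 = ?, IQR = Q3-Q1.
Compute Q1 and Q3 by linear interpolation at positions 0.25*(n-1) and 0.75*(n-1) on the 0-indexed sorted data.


Sorted: 7, 25, 34, 41, 45, 47, 49, 55, 69, 87, 91, 92, 94, 98
Q1 (25th %ile) = 42.0000
Q3 (75th %ile) = 90.0000
IQR = 90.0000 - 42.0000 = 48.0000

IQR = 48.0000


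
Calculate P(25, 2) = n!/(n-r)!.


P(25,2) = 25!/23!
= 15511210043330985984000000/25852016738884976640000
= 600

P(25,2) = 600


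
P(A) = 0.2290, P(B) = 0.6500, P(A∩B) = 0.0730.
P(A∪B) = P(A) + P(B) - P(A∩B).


P(A∪B) = 0.2290 + 0.6500 - 0.0730
= 0.8790 - 0.0730
= 0.8060

P(A∪B) = 0.8060


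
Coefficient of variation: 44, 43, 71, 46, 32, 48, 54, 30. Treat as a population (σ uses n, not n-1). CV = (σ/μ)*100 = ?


Mean = 46.0000
SD = 12.0312
CV = (12.0312/46.0000)*100 = 26.1548%

CV = 26.1548%


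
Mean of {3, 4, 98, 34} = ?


Sum = 3 + 4 + 98 + 34 = 139
n = 4
Mean = 139/4 = 34.7500

Mean = 34.7500


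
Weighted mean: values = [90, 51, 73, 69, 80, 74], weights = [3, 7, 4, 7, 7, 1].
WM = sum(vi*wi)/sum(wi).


Numerator = 90*3 + 51*7 + 73*4 + 69*7 + 80*7 + 74*1 = 2036
Denominator = 3 + 7 + 4 + 7 + 7 + 1 = 29
WM = 2036/29 = 70.2069

WM = 70.2069


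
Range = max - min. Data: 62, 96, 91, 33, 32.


Max = 96, Min = 32
Range = 96 - 32 = 64

Range = 64


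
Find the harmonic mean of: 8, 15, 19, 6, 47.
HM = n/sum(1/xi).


Sum of reciprocals = 1/8 + 1/15 + 1/19 + 1/6 + 1/47 = 0.432242
HM = 5/0.432242 = 11.5676

HM = 11.5676


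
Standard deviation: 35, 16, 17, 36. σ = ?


Mean = 26.0000
Variance = 90.5000
SD = sqrt(90.5000) = 9.5131

SD = 9.5131


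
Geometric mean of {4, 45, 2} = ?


Product = 4 × 45 × 2 = 360
GM = 360^(1/3) = 7.1138

GM = 7.1138


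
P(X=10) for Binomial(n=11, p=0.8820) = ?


C(11,10) = 11
p^10 = 0.284896
(1-p)^1 = 0.118000
P = 11 * 0.284896 * 0.118000 = 0.3698

P(X=10) = 0.3698


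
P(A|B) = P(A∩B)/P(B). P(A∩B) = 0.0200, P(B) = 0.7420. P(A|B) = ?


P(A|B) = 0.0200/0.7420 = 0.0270

P(A|B) = 0.0270


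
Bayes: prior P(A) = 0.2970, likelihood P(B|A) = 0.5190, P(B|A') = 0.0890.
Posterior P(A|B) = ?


P(B) = P(B|A)*P(A) + P(B|A')*P(A')
= 0.5190*0.2970 + 0.0890*0.7030
= 0.154143 + 0.062567 = 0.216710
P(A|B) = 0.154143/0.216710 = 0.7113

P(A|B) = 0.7113


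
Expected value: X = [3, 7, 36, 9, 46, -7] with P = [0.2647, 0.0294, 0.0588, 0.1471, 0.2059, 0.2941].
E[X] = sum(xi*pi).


E[X] = 3*0.2647 + 7*0.0294 + 36*0.0588 + 9*0.1471 + 46*0.2059 - 7*0.2941
= 0.7941 + 0.2058 + 2.1168 + 1.3239 + 9.4714 - 2.0587
= 11.8533

E[X] = 11.8533


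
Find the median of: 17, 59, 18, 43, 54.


Sorted: 17, 18, 43, 54, 59
n = 5 (odd)
Middle value = 43

Median = 43


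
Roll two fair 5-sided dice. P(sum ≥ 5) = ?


Total outcomes = 5×5 = 25
Favorable (sum ≥ 5): 19
P = 19/25 = 0.7600

P = 0.7600


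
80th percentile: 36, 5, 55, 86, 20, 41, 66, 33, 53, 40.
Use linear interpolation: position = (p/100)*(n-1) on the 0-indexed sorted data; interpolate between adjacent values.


Sorted: 5, 20, 33, 36, 40, 41, 53, 55, 66, 86
n = 10
Index = 80/100 * 9 = 7.2000
Lower = data[7] = 55, Upper = data[8] = 66
P80 = 55 + 0.2000*(11) = 57.2000

P80 = 57.2000


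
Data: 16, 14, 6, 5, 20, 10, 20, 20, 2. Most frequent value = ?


Frequencies: 2:1, 5:1, 6:1, 10:1, 14:1, 16:1, 20:3
Max frequency = 3
Mode = 20

Mode = 20


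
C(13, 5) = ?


C(13,5) = 13!/(5! × 8!)
= 6227020800/(120 × 40320)
= 1287

C(13,5) = 1287


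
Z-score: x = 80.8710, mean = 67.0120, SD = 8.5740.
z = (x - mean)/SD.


z = (80.8710 - 67.0120)/8.5740
= 13.8590/8.5740
= 1.6164

z = 1.6164


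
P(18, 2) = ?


P(18,2) = 18!/16!
= 6402373705728000/20922789888000
= 306

P(18,2) = 306


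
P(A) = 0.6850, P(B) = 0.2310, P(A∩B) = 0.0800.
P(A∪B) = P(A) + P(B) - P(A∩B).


P(A∪B) = 0.6850 + 0.2310 - 0.0800
= 0.9160 - 0.0800
= 0.8360

P(A∪B) = 0.8360


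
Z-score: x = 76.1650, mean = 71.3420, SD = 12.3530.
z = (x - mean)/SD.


z = (76.1650 - 71.3420)/12.3530
= 4.8230/12.3530
= 0.3904

z = 0.3904


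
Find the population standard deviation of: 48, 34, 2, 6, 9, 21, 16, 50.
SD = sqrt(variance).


Mean = 23.2500
Variance = 306.6875
SD = sqrt(306.6875) = 17.5125

SD = 17.5125


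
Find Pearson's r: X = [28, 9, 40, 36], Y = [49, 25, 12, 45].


Mean X = 28.2500, Mean Y = 32.7500
SD X = 11.924240, SD Y = 15.039531
Cov = -0.937500
r = -0.937500/(11.924240*15.039531) = -0.0052

r = -0.0052


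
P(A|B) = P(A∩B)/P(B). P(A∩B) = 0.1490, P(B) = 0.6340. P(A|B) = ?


P(A|B) = 0.1490/0.6340 = 0.2350

P(A|B) = 0.2350


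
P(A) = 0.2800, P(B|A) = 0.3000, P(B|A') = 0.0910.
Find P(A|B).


P(B) = P(B|A)*P(A) + P(B|A')*P(A')
= 0.3000*0.2800 + 0.0910*0.7200
= 0.084000 + 0.065520 = 0.149520
P(A|B) = 0.084000/0.149520 = 0.5618

P(A|B) = 0.5618


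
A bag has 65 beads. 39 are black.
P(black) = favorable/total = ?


P = 39/65 = 0.6000

P = 0.6000


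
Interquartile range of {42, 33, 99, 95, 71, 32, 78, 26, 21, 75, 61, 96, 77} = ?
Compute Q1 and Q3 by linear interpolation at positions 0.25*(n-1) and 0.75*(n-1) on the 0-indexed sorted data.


Sorted: 21, 26, 32, 33, 42, 61, 71, 75, 77, 78, 95, 96, 99
Q1 (25th %ile) = 33.0000
Q3 (75th %ile) = 78.0000
IQR = 78.0000 - 33.0000 = 45.0000

IQR = 45.0000


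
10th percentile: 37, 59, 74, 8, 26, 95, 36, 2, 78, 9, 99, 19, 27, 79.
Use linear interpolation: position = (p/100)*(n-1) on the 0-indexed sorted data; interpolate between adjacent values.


Sorted: 2, 8, 9, 19, 26, 27, 36, 37, 59, 74, 78, 79, 95, 99
n = 14
Index = 10/100 * 13 = 1.3000
Lower = data[1] = 8, Upper = data[2] = 9
P10 = 8 + 0.3000*(1) = 8.3000

P10 = 8.3000


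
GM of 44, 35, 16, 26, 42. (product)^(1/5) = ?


Product = 44 × 35 × 16 × 26 × 42 = 26906880
GM = 26906880^(1/5) = 30.6177

GM = 30.6177


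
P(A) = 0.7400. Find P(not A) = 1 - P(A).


P(not A) = 1 - 0.7400 = 0.2600

P(not A) = 0.2600


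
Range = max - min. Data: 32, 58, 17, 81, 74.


Max = 81, Min = 17
Range = 81 - 17 = 64

Range = 64


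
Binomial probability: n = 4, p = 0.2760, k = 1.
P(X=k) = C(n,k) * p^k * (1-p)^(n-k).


C(4,1) = 4
p^1 = 0.276000
(1-p)^3 = 0.379503
P = 4 * 0.276000 * 0.379503 = 0.4190

P(X=1) = 0.4190


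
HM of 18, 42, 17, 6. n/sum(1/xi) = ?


Sum of reciprocals = 1/18 + 1/42 + 1/17 + 1/6 = 0.304855
HM = 4/0.304855 = 13.1210

HM = 13.1210


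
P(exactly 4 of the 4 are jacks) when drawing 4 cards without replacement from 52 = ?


Hypergeometric: P(X=4) = C(4,4)·C(48,0) / C(52,4)
= 1 × 1 / 270725
= 1/270725 = 3.6938e-06

P = 3.6938e-06


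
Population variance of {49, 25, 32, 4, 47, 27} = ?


Mean = 30.6667
Squared deviations: 336.1111, 32.1111, 1.7778, 711.1111, 266.7778, 13.4444
Sum = 1361.3333
Variance = 1361.3333/6 = 226.8889

Variance = 226.8889


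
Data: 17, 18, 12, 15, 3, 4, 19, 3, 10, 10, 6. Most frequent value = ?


Frequencies: 3:2, 4:1, 6:1, 10:2, 12:1, 15:1, 17:1, 18:1, 19:1
Max frequency = 2
Mode = 3, 10

Mode = 3, 10


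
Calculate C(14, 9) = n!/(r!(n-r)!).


C(14,9) = 14!/(9! × 5!)
= 87178291200/(362880 × 120)
= 2002

C(14,9) = 2002


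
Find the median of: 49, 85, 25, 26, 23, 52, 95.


Sorted: 23, 25, 26, 49, 52, 85, 95
n = 7 (odd)
Middle value = 49

Median = 49


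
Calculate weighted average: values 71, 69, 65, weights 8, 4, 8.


Numerator = 71*8 + 69*4 + 65*8 = 1364
Denominator = 8 + 4 + 8 = 20
WM = 1364/20 = 68.2000

WM = 68.2000


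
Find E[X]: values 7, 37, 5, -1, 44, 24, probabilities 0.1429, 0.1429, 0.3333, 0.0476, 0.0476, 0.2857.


E[X] = 7*0.1429 + 37*0.1429 + 5*0.3333 - 1*0.0476 + 44*0.0476 + 24*0.2857
= 1.0003 + 5.2873 + 1.6665 - 0.0476 + 2.0944 + 6.8568
= 16.8577

E[X] = 16.8577


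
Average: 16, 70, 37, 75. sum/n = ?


Sum = 16 + 70 + 37 + 75 = 198
n = 4
Mean = 198/4 = 49.5000

Mean = 49.5000


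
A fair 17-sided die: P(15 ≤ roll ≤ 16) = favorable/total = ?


Favorable outcomes (15 ≤ roll ≤ 16): 2
Total outcomes = 17
P = 2/17 = 0.1176

P = 0.1176


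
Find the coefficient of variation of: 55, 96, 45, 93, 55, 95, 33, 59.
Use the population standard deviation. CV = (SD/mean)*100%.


Mean = 66.3750
SD = 23.1567
CV = (23.1567/66.3750)*100 = 34.8877%

CV = 34.8877%


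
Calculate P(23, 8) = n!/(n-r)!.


P(23,8) = 23!/15!
= 25852016738884976640000/1307674368000
= 19769460480

P(23,8) = 19769460480


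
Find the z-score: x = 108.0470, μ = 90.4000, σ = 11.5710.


z = (108.0470 - 90.4000)/11.5710
= 17.6470/11.5710
= 1.5251

z = 1.5251


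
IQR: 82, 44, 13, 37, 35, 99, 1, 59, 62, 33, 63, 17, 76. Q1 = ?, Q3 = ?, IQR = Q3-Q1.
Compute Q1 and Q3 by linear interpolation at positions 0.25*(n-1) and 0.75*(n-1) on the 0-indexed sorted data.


Sorted: 1, 13, 17, 33, 35, 37, 44, 59, 62, 63, 76, 82, 99
Q1 (25th %ile) = 33.0000
Q3 (75th %ile) = 63.0000
IQR = 63.0000 - 33.0000 = 30.0000

IQR = 30.0000


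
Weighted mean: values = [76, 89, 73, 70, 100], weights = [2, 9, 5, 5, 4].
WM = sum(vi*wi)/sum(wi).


Numerator = 76*2 + 89*9 + 73*5 + 70*5 + 100*4 = 2068
Denominator = 2 + 9 + 5 + 5 + 4 = 25
WM = 2068/25 = 82.7200

WM = 82.7200


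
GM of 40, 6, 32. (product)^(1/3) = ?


Product = 40 × 6 × 32 = 7680
GM = 7680^(1/3) = 19.7297

GM = 19.7297


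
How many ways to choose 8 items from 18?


C(18,8) = 18!/(8! × 10!)
= 6402373705728000/(40320 × 3628800)
= 43758

C(18,8) = 43758


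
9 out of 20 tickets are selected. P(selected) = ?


P = 9/20 = 0.4500

P = 0.4500


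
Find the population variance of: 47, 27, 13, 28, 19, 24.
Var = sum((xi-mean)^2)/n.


Mean = 26.3333
Squared deviations: 427.1111, 0.4444, 177.7778, 2.7778, 53.7778, 5.4444
Sum = 667.3333
Variance = 667.3333/6 = 111.2222

Variance = 111.2222


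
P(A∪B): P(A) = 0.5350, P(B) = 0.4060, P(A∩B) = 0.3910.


P(A∪B) = 0.5350 + 0.4060 - 0.3910
= 0.9410 - 0.3910
= 0.5500

P(A∪B) = 0.5500


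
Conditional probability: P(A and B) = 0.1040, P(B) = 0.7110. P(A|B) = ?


P(A|B) = 0.1040/0.7110 = 0.1463

P(A|B) = 0.1463


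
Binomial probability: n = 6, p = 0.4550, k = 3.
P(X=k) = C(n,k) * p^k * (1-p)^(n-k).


C(6,3) = 20
p^3 = 0.094196
(1-p)^3 = 0.161879
P = 20 * 0.094196 * 0.161879 = 0.3050

P(X=3) = 0.3050


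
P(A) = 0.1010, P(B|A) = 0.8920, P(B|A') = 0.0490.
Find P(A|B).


P(B) = P(B|A)*P(A) + P(B|A')*P(A')
= 0.8920*0.1010 + 0.0490*0.8990
= 0.090092 + 0.044051 = 0.134143
P(A|B) = 0.090092/0.134143 = 0.6716

P(A|B) = 0.6716


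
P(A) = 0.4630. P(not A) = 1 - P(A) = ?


P(not A) = 1 - 0.4630 = 0.5370

P(not A) = 0.5370


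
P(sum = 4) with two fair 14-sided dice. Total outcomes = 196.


Total outcomes = 14×14 = 196
Favorable (sum = 4): 3
P = 3/196 = 0.0153

P = 0.0153


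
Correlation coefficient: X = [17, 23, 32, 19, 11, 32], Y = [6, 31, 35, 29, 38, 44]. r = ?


Mean X = 22.3333, Mean Y = 30.5000
SD X = 7.695598, SD Y = 11.982626
Cov = 37.500000
r = 37.500000/(7.695598*11.982626) = 0.4067

r = 0.4067


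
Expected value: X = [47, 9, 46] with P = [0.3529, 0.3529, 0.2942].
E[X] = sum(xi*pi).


E[X] = 47*0.3529 + 9*0.3529 + 46*0.2942
= 16.5863 + 3.1761 + 13.5332
= 33.2956

E[X] = 33.2956


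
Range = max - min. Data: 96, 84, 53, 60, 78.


Max = 96, Min = 53
Range = 96 - 53 = 43

Range = 43


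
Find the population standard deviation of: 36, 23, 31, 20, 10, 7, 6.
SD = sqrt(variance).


Mean = 19.0000
Variance = 120.5714
SD = sqrt(120.5714) = 10.9805

SD = 10.9805


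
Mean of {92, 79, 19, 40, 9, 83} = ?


Sum = 92 + 79 + 19 + 40 + 9 + 83 = 322
n = 6
Mean = 322/6 = 53.6667

Mean = 53.6667


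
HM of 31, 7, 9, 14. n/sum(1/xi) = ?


Sum of reciprocals = 1/31 + 1/7 + 1/9 + 1/14 = 0.357655
HM = 4/0.357655 = 11.1840

HM = 11.1840


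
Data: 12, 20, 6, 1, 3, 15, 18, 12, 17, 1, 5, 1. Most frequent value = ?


Frequencies: 1:3, 3:1, 5:1, 6:1, 12:2, 15:1, 17:1, 18:1, 20:1
Max frequency = 3
Mode = 1

Mode = 1


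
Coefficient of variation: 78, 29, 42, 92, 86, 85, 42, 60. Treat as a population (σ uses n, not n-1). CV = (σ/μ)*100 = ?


Mean = 64.2500
SD = 22.6757
CV = (22.6757/64.2500)*100 = 35.2929%

CV = 35.2929%


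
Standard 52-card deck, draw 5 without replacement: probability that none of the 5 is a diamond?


P(no diamonds) = (39/52) × (38/51) × (37/50) × (36/49) × (35/48)
= 0.2215

P = 0.2215


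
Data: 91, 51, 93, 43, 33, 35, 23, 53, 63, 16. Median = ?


Sorted: 16, 23, 33, 35, 43, 51, 53, 63, 91, 93
n = 10 (even)
Middle values: 43 and 51
Median = (43+51)/2 = 47.0000

Median = 47.0000


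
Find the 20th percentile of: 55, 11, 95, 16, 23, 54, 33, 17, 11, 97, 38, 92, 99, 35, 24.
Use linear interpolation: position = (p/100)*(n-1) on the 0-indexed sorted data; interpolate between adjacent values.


Sorted: 11, 11, 16, 17, 23, 24, 33, 35, 38, 54, 55, 92, 95, 97, 99
n = 15
Index = 20/100 * 14 = 2.8000
Lower = data[2] = 16, Upper = data[3] = 17
P20 = 16 + 0.8000*(1) = 16.8000

P20 = 16.8000


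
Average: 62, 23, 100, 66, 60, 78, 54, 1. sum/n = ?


Sum = 62 + 23 + 100 + 66 + 60 + 78 + 54 + 1 = 444
n = 8
Mean = 444/8 = 55.5000

Mean = 55.5000


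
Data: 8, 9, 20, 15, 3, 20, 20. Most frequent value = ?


Frequencies: 3:1, 8:1, 9:1, 15:1, 20:3
Max frequency = 3
Mode = 20

Mode = 20


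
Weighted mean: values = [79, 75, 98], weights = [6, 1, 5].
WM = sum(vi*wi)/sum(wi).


Numerator = 79*6 + 75*1 + 98*5 = 1039
Denominator = 6 + 1 + 5 = 12
WM = 1039/12 = 86.5833

WM = 86.5833


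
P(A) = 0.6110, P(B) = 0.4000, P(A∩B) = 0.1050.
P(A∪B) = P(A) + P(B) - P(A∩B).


P(A∪B) = 0.6110 + 0.4000 - 0.1050
= 1.0110 - 0.1050
= 0.9060

P(A∪B) = 0.9060


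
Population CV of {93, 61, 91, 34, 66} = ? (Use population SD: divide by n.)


Mean = 69.0000
SD = 21.7164
CV = (21.7164/69.0000)*100 = 31.4730%

CV = 31.4730%


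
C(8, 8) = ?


C(8,8) = 8!/(8! × 0!)
= 40320/(40320 × 1)
= 1

C(8,8) = 1


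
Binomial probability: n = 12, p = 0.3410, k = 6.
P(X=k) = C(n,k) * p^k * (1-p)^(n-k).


C(12,6) = 924
p^6 = 0.001572
(1-p)^6 = 0.081905
P = 924 * 0.001572 * 0.081905 = 0.1190

P(X=6) = 0.1190


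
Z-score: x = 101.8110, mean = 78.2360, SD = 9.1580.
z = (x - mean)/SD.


z = (101.8110 - 78.2360)/9.1580
= 23.5750/9.1580
= 2.5743

z = 2.5743


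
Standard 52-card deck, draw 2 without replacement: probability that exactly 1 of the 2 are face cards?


Hypergeometric: P(X=1) = C(12,1)·C(40,1) / C(52,2)
= 12 × 40 / 1326
= 480/1326 = 0.3620

P = 0.3620


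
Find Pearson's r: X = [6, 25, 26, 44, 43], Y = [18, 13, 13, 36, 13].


Mean X = 28.8000, Mean Y = 18.6000
SD X = 13.962808, SD Y = 8.912912
Cov = 47.120000
r = 47.120000/(13.962808*8.912912) = 0.3786

r = 0.3786


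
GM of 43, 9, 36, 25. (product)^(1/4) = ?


Product = 43 × 9 × 36 × 25 = 348300
GM = 348300^(1/4) = 24.2934

GM = 24.2934


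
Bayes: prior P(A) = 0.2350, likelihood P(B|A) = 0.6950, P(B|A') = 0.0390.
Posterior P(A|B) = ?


P(B) = P(B|A)*P(A) + P(B|A')*P(A')
= 0.6950*0.2350 + 0.0390*0.7650
= 0.163325 + 0.029835 = 0.193160
P(A|B) = 0.163325/0.193160 = 0.8455

P(A|B) = 0.8455


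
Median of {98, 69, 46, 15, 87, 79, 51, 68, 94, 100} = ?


Sorted: 15, 46, 51, 68, 69, 79, 87, 94, 98, 100
n = 10 (even)
Middle values: 69 and 79
Median = (69+79)/2 = 74.0000

Median = 74.0000


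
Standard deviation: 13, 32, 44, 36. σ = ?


Mean = 31.2500
Variance = 129.6875
SD = sqrt(129.6875) = 11.3880

SD = 11.3880


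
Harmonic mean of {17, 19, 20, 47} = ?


Sum of reciprocals = 1/17 + 1/19 + 1/20 + 1/47 = 0.182732
HM = 4/0.182732 = 21.8900

HM = 21.8900


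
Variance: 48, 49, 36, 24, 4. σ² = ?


Mean = 32.2000
Squared deviations: 249.6400, 282.2400, 14.4400, 67.2400, 795.2400
Sum = 1408.8000
Variance = 1408.8000/5 = 281.7600

Variance = 281.7600


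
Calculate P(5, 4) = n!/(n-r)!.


P(5,4) = 5!/1!
= 120/1
= 120

P(5,4) = 120


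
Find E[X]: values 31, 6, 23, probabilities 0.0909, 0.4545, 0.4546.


E[X] = 31*0.0909 + 6*0.4545 + 23*0.4546
= 2.8179 + 2.7270 + 10.4558
= 16.0007

E[X] = 16.0007


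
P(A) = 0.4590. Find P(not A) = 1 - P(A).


P(not A) = 1 - 0.4590 = 0.5410

P(not A) = 0.5410


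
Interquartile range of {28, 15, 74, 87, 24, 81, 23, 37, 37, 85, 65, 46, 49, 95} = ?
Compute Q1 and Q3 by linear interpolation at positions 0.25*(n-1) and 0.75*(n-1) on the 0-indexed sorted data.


Sorted: 15, 23, 24, 28, 37, 37, 46, 49, 65, 74, 81, 85, 87, 95
Q1 (25th %ile) = 30.2500
Q3 (75th %ile) = 79.2500
IQR = 79.2500 - 30.2500 = 49.0000

IQR = 49.0000


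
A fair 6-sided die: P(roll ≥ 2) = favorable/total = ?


Favorable outcomes (roll ≥ 2): 5
Total outcomes = 6
P = 5/6 = 0.8333

P = 0.8333


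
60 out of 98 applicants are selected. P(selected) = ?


P = 60/98 = 0.6122

P = 0.6122


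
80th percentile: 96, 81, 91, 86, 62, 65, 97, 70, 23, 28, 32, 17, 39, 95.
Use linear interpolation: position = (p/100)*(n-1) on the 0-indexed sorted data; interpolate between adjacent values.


Sorted: 17, 23, 28, 32, 39, 62, 65, 70, 81, 86, 91, 95, 96, 97
n = 14
Index = 80/100 * 13 = 10.4000
Lower = data[10] = 91, Upper = data[11] = 95
P80 = 91 + 0.4000*(4) = 92.6000

P80 = 92.6000


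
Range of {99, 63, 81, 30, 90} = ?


Max = 99, Min = 30
Range = 99 - 30 = 69

Range = 69


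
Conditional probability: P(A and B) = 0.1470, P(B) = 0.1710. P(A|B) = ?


P(A|B) = 0.1470/0.1710 = 0.8596

P(A|B) = 0.8596


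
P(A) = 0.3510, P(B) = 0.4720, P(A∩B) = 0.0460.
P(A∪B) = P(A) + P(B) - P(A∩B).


P(A∪B) = 0.3510 + 0.4720 - 0.0460
= 0.8230 - 0.0460
= 0.7770

P(A∪B) = 0.7770


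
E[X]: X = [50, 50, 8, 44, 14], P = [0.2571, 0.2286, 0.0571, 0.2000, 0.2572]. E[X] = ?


E[X] = 50*0.2571 + 50*0.2286 + 8*0.0571 + 44*0.2000 + 14*0.2572
= 12.8550 + 11.4300 + 0.4568 + 8.8000 + 3.6008
= 37.1426

E[X] = 37.1426


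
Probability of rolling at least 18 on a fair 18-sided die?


Favorable outcomes (roll ≥ 18): 1
Total outcomes = 18
P = 1/18 = 0.0556

P = 0.0556


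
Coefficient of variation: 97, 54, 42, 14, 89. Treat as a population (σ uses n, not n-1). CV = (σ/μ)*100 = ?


Mean = 59.2000
SD = 30.6033
CV = (30.6033/59.2000)*100 = 51.6947%

CV = 51.6947%


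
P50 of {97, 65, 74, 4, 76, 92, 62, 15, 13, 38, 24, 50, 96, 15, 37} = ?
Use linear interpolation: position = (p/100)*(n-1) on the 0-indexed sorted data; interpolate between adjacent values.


Sorted: 4, 13, 15, 15, 24, 37, 38, 50, 62, 65, 74, 76, 92, 96, 97
n = 15
Index = 50/100 * 14 = 7.0000
Lower = data[7] = 50, Upper = data[8] = 62
P50 = 50 + 0*(12) = 50.0000

P50 = 50.0000


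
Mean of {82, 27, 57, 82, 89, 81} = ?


Sum = 82 + 27 + 57 + 82 + 89 + 81 = 418
n = 6
Mean = 418/6 = 69.6667

Mean = 69.6667


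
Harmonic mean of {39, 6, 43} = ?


Sum of reciprocals = 1/39 + 1/6 + 1/43 = 0.215564
HM = 3/0.215564 = 13.9170

HM = 13.9170


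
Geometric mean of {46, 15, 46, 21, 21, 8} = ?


Product = 46 × 15 × 46 × 21 × 21 × 8 = 111978720
GM = 111978720^(1/6) = 21.9545

GM = 21.9545


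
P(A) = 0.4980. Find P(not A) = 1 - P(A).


P(not A) = 1 - 0.4980 = 0.5020

P(not A) = 0.5020


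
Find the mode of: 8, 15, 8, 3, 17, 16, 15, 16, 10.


Frequencies: 3:1, 8:2, 10:1, 15:2, 16:2, 17:1
Max frequency = 2
Mode = 8, 15, 16

Mode = 8, 15, 16


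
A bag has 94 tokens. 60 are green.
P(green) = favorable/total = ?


P = 60/94 = 0.6383

P = 0.6383


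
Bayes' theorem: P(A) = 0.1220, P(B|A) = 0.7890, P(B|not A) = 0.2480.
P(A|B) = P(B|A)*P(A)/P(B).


P(B) = P(B|A)*P(A) + P(B|A')*P(A')
= 0.7890*0.1220 + 0.2480*0.8780
= 0.096258 + 0.217744 = 0.314002
P(A|B) = 0.096258/0.314002 = 0.3066

P(A|B) = 0.3066


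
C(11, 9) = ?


C(11,9) = 11!/(9! × 2!)
= 39916800/(362880 × 2)
= 55

C(11,9) = 55


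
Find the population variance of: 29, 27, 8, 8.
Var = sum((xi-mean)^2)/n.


Mean = 18.0000
Squared deviations: 121.0000, 81.0000, 100.0000, 100.0000
Sum = 402.0000
Variance = 402.0000/4 = 100.5000

Variance = 100.5000


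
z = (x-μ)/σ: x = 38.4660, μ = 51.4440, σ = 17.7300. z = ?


z = (38.4660 - 51.4440)/17.7300
= -12.9780/17.7300
= -0.7320

z = -0.7320


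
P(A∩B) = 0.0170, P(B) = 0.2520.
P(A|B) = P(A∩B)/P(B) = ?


P(A|B) = 0.0170/0.2520 = 0.0675

P(A|B) = 0.0675


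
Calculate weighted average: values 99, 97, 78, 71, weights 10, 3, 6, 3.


Numerator = 99*10 + 97*3 + 78*6 + 71*3 = 1962
Denominator = 10 + 3 + 6 + 3 = 22
WM = 1962/22 = 89.1818

WM = 89.1818


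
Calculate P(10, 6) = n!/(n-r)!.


P(10,6) = 10!/4!
= 3628800/24
= 151200

P(10,6) = 151200


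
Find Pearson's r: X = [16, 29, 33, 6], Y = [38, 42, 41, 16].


Mean X = 21.0000, Mean Y = 34.2500
SD X = 10.700467, SD Y = 10.638961
Cov = 99.500000
r = 99.500000/(10.700467*10.638961) = 0.8740

r = 0.8740


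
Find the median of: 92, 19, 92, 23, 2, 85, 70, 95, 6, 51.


Sorted: 2, 6, 19, 23, 51, 70, 85, 92, 92, 95
n = 10 (even)
Middle values: 51 and 70
Median = (51+70)/2 = 60.5000

Median = 60.5000


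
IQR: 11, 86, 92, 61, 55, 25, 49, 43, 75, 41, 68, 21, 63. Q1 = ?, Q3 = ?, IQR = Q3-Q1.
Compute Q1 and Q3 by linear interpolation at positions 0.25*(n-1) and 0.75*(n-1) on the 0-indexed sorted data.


Sorted: 11, 21, 25, 41, 43, 49, 55, 61, 63, 68, 75, 86, 92
Q1 (25th %ile) = 41.0000
Q3 (75th %ile) = 68.0000
IQR = 68.0000 - 41.0000 = 27.0000

IQR = 27.0000


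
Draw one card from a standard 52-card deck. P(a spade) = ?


13 spades in 52 cards
P = 13/52 = 0.2500

P = 0.2500


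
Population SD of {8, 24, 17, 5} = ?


Mean = 13.5000
Variance = 56.2500
SD = sqrt(56.2500) = 7.5000

SD = 7.5000


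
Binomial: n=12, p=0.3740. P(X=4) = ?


C(12,4) = 495
p^4 = 0.019565
(1-p)^8 = 0.023583
P = 495 * 0.019565 * 0.023583 = 0.2284

P(X=4) = 0.2284


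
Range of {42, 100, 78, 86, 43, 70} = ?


Max = 100, Min = 42
Range = 100 - 42 = 58

Range = 58


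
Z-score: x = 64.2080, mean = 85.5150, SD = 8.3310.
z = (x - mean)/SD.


z = (64.2080 - 85.5150)/8.3310
= -21.3070/8.3310
= -2.5576

z = -2.5576


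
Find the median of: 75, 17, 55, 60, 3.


Sorted: 3, 17, 55, 60, 75
n = 5 (odd)
Middle value = 55

Median = 55


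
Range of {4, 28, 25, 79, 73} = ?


Max = 79, Min = 4
Range = 79 - 4 = 75

Range = 75


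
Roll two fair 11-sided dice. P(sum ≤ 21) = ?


Total outcomes = 11×11 = 121
Favorable (sum ≤ 21): 120
P = 120/121 = 0.9917

P = 0.9917


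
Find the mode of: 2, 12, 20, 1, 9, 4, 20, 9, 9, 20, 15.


Frequencies: 1:1, 2:1, 4:1, 9:3, 12:1, 15:1, 20:3
Max frequency = 3
Mode = 9, 20

Mode = 9, 20


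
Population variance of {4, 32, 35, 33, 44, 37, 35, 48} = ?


Mean = 33.5000
Squared deviations: 870.2500, 2.2500, 2.2500, 0.2500, 110.2500, 12.2500, 2.2500, 210.2500
Sum = 1210.0000
Variance = 1210.0000/8 = 151.2500

Variance = 151.2500


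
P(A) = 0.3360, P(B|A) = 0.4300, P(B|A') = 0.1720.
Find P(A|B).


P(B) = P(B|A)*P(A) + P(B|A')*P(A')
= 0.4300*0.3360 + 0.1720*0.6640
= 0.144480 + 0.114208 = 0.258688
P(A|B) = 0.144480/0.258688 = 0.5585

P(A|B) = 0.5585


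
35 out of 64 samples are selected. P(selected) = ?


P = 35/64 = 0.5469

P = 0.5469


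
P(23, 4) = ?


P(23,4) = 23!/19!
= 25852016738884976640000/121645100408832000
= 212520

P(23,4) = 212520


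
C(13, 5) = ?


C(13,5) = 13!/(5! × 8!)
= 6227020800/(120 × 40320)
= 1287

C(13,5) = 1287


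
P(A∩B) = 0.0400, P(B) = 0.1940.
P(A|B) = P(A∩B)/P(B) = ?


P(A|B) = 0.0400/0.1940 = 0.2062

P(A|B) = 0.2062


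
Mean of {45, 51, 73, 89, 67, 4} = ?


Sum = 45 + 51 + 73 + 89 + 67 + 4 = 329
n = 6
Mean = 329/6 = 54.8333

Mean = 54.8333


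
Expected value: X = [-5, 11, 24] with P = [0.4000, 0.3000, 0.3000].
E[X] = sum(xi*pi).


E[X] = -5*0.4000 + 11*0.3000 + 24*0.3000
= -2.0000 + 3.3000 + 7.2000
= 8.5000

E[X] = 8.5000


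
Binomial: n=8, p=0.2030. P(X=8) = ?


C(8,8) = 1
p^8 = 2.883821e-06
(1-p)^0 = 1.000000
P = 1 * 2.883821e-06 * 1.000000 = 2.8838e-06

P(X=8) = 2.8838e-06


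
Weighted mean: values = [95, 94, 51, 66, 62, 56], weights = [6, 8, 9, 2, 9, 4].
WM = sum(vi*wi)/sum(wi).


Numerator = 95*6 + 94*8 + 51*9 + 66*2 + 62*9 + 56*4 = 2695
Denominator = 6 + 8 + 9 + 2 + 9 + 4 = 38
WM = 2695/38 = 70.9211

WM = 70.9211


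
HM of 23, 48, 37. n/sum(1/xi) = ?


Sum of reciprocals = 1/23 + 1/48 + 1/37 = 0.091339
HM = 3/0.091339 = 32.8448

HM = 32.8448


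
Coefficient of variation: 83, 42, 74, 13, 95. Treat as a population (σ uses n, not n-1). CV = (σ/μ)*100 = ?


Mean = 61.4000
SD = 29.9105
CV = (29.9105/61.4000)*100 = 48.7142%

CV = 48.7142%


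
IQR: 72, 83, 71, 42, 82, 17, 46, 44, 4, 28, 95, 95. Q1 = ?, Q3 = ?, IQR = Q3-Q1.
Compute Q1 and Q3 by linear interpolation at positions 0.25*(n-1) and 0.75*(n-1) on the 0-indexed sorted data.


Sorted: 4, 17, 28, 42, 44, 46, 71, 72, 82, 83, 95, 95
Q1 (25th %ile) = 38.5000
Q3 (75th %ile) = 82.2500
IQR = 82.2500 - 38.5000 = 43.7500

IQR = 43.7500


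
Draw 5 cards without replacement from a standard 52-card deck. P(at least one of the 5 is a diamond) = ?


P(at least one) = 1 - P(none)
P(none) = (39/52) × (38/51) × (37/50) × (36/49) × (35/48) = 0.221534
P(at least one) = 1 - 0.221534 = 0.7785

P = 0.7785


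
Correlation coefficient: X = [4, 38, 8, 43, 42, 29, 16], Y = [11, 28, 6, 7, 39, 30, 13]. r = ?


Mean X = 25.7143, Mean Y = 19.1429
SD X = 15.144205, SD Y = 12.040747
Cov = 103.897959
r = 103.897959/(15.144205*12.040747) = 0.5698

r = 0.5698


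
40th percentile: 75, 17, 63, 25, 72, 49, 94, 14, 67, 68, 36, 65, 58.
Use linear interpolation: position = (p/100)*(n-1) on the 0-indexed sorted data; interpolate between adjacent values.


Sorted: 14, 17, 25, 36, 49, 58, 63, 65, 67, 68, 72, 75, 94
n = 13
Index = 40/100 * 12 = 4.8000
Lower = data[4] = 49, Upper = data[5] = 58
P40 = 49 + 0.8000*(9) = 56.2000

P40 = 56.2000


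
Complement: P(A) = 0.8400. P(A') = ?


P(not A) = 1 - 0.8400 = 0.1600

P(not A) = 0.1600


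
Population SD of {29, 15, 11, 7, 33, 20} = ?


Mean = 19.1667
Variance = 86.8056
SD = sqrt(86.8056) = 9.3169

SD = 9.3169


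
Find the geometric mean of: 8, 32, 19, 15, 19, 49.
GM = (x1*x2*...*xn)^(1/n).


Product = 8 × 32 × 19 × 15 × 19 × 49 = 67925760
GM = 67925760^(1/6) = 20.1994

GM = 20.1994


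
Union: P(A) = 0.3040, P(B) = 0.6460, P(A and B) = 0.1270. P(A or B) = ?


P(A∪B) = 0.3040 + 0.6460 - 0.1270
= 0.9500 - 0.1270
= 0.8230

P(A∪B) = 0.8230


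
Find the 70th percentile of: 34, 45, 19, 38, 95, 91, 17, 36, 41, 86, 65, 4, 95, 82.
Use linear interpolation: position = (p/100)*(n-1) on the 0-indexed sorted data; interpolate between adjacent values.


Sorted: 4, 17, 19, 34, 36, 38, 41, 45, 65, 82, 86, 91, 95, 95
n = 14
Index = 70/100 * 13 = 9.1000
Lower = data[9] = 82, Upper = data[10] = 86
P70 = 82 + 0.1000*(4) = 82.4000

P70 = 82.4000


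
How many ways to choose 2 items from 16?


C(16,2) = 16!/(2! × 14!)
= 20922789888000/(2 × 87178291200)
= 120

C(16,2) = 120


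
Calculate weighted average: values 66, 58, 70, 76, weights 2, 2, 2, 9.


Numerator = 66*2 + 58*2 + 70*2 + 76*9 = 1072
Denominator = 2 + 2 + 2 + 9 = 15
WM = 1072/15 = 71.4667

WM = 71.4667


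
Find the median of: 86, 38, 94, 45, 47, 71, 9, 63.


Sorted: 9, 38, 45, 47, 63, 71, 86, 94
n = 8 (even)
Middle values: 47 and 63
Median = (47+63)/2 = 55.0000

Median = 55.0000


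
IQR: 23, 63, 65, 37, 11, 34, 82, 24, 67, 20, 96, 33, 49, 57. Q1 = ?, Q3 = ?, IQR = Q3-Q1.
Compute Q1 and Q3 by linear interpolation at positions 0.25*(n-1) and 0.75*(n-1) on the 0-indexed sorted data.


Sorted: 11, 20, 23, 24, 33, 34, 37, 49, 57, 63, 65, 67, 82, 96
Q1 (25th %ile) = 26.2500
Q3 (75th %ile) = 64.5000
IQR = 64.5000 - 26.2500 = 38.2500

IQR = 38.2500


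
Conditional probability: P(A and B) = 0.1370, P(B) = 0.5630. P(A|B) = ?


P(A|B) = 0.1370/0.5630 = 0.2433

P(A|B) = 0.2433


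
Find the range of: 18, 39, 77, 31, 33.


Max = 77, Min = 18
Range = 77 - 18 = 59

Range = 59


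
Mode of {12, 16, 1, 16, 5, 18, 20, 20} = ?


Frequencies: 1:1, 5:1, 12:1, 16:2, 18:1, 20:2
Max frequency = 2
Mode = 16, 20

Mode = 16, 20


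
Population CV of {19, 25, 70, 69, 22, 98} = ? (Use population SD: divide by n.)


Mean = 50.5000
SD = 30.0929
CV = (30.0929/50.5000)*100 = 59.5899%

CV = 59.5899%


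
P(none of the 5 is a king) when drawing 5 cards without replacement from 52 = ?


P(no kings) = (48/52) × (47/51) × (46/50) × (45/49) × (44/48)
= 0.6588

P = 0.6588


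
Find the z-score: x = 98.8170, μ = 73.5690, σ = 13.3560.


z = (98.8170 - 73.5690)/13.3560
= 25.2480/13.3560
= 1.8904

z = 1.8904


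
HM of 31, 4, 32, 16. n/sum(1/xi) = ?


Sum of reciprocals = 1/31 + 1/4 + 1/32 + 1/16 = 0.376008
HM = 4/0.376008 = 10.6381

HM = 10.6381


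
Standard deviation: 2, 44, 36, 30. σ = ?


Mean = 28.0000
Variance = 250.0000
SD = sqrt(250.0000) = 15.8114

SD = 15.8114


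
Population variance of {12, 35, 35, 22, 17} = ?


Mean = 24.2000
Squared deviations: 148.8400, 116.6400, 116.6400, 4.8400, 51.8400
Sum = 438.8000
Variance = 438.8000/5 = 87.7600

Variance = 87.7600


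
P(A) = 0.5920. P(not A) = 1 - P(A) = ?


P(not A) = 1 - 0.5920 = 0.4080

P(not A) = 0.4080


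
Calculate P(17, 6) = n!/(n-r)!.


P(17,6) = 17!/11!
= 355687428096000/39916800
= 8910720

P(17,6) = 8910720


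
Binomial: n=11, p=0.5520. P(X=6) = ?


C(11,6) = 462
p^6 = 0.028290
(1-p)^5 = 0.018046
P = 462 * 0.028290 * 0.018046 = 0.2359

P(X=6) = 0.2359


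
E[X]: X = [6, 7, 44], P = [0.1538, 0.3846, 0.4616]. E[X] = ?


E[X] = 6*0.1538 + 7*0.3846 + 44*0.4616
= 0.9228 + 2.6922 + 20.3104
= 23.9254

E[X] = 23.9254


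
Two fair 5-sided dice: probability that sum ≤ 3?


Total outcomes = 5×5 = 25
Favorable (sum ≤ 3): 3
P = 3/25 = 0.1200

P = 0.1200


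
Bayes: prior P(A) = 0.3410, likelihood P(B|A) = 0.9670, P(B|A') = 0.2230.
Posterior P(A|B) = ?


P(B) = P(B|A)*P(A) + P(B|A')*P(A')
= 0.9670*0.3410 + 0.2230*0.6590
= 0.329747 + 0.146957 = 0.476704
P(A|B) = 0.329747/0.476704 = 0.6917

P(A|B) = 0.6917


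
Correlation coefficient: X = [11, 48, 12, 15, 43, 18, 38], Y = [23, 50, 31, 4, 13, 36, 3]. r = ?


Mean X = 26.4286, Mean Y = 22.8571
SD X = 14.744075, SD Y = 16.137167
Cov = 25.346939
r = 25.346939/(14.744075*16.137167) = 0.1065

r = 0.1065


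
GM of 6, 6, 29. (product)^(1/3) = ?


Product = 6 × 6 × 29 = 1044
GM = 1044^(1/3) = 10.1446

GM = 10.1446


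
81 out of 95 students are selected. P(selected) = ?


P = 81/95 = 0.8526

P = 0.8526


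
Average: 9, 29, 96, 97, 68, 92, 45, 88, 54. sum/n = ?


Sum = 9 + 29 + 96 + 97 + 68 + 92 + 45 + 88 + 54 = 578
n = 9
Mean = 578/9 = 64.2222

Mean = 64.2222


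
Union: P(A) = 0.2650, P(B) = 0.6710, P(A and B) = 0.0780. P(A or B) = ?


P(A∪B) = 0.2650 + 0.6710 - 0.0780
= 0.9360 - 0.0780
= 0.8580

P(A∪B) = 0.8580


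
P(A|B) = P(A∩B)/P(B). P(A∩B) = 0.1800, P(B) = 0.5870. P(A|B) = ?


P(A|B) = 0.1800/0.5870 = 0.3066

P(A|B) = 0.3066


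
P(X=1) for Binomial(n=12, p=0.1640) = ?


C(12,1) = 12
p^1 = 0.164000
(1-p)^11 = 0.139402
P = 12 * 0.164000 * 0.139402 = 0.2743

P(X=1) = 0.2743


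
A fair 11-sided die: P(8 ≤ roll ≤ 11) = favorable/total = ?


Favorable outcomes (8 ≤ roll ≤ 11): 4
Total outcomes = 11
P = 4/11 = 0.3636

P = 0.3636


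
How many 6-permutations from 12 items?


P(12,6) = 12!/6!
= 479001600/720
= 665280

P(12,6) = 665280


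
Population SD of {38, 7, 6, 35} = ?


Mean = 21.5000
Variance = 226.2500
SD = sqrt(226.2500) = 15.0416

SD = 15.0416


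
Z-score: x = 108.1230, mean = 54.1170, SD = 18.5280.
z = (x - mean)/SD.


z = (108.1230 - 54.1170)/18.5280
= 54.0060/18.5280
= 2.9148

z = 2.9148


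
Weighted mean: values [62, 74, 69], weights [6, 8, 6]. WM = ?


Numerator = 62*6 + 74*8 + 69*6 = 1378
Denominator = 6 + 8 + 6 = 20
WM = 1378/20 = 68.9000

WM = 68.9000


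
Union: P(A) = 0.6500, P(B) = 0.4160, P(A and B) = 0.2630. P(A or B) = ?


P(A∪B) = 0.6500 + 0.4160 - 0.2630
= 1.0660 - 0.2630
= 0.8030

P(A∪B) = 0.8030


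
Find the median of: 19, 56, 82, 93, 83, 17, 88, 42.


Sorted: 17, 19, 42, 56, 82, 83, 88, 93
n = 8 (even)
Middle values: 56 and 82
Median = (56+82)/2 = 69.0000

Median = 69.0000


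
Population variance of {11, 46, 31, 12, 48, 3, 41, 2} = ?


Mean = 24.2500
Squared deviations: 175.5625, 473.0625, 45.5625, 150.0625, 564.0625, 451.5625, 280.5625, 495.0625
Sum = 2635.5000
Variance = 2635.5000/8 = 329.4375

Variance = 329.4375


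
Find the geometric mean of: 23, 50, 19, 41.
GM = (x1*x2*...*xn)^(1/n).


Product = 23 × 50 × 19 × 41 = 895850
GM = 895850^(1/4) = 30.7651

GM = 30.7651


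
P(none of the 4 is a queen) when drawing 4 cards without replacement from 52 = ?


P(no queens) = (48/52) × (47/51) × (46/50) × (45/49)
= 0.7187

P = 0.7187


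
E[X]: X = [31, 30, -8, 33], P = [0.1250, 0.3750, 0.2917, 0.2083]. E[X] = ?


E[X] = 31*0.1250 + 30*0.3750 - 8*0.2917 + 33*0.2083
= 3.8750 + 11.2500 - 2.3336 + 6.8739
= 19.6653

E[X] = 19.6653


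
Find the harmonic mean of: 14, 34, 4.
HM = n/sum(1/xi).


Sum of reciprocals = 1/14 + 1/34 + 1/4 = 0.350840
HM = 3/0.350840 = 8.5509

HM = 8.5509


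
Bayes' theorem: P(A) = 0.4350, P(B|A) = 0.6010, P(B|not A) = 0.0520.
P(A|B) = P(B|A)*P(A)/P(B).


P(B) = P(B|A)*P(A) + P(B|A')*P(A')
= 0.6010*0.4350 + 0.0520*0.5650
= 0.261435 + 0.029380 = 0.290815
P(A|B) = 0.261435/0.290815 = 0.8990

P(A|B) = 0.8990


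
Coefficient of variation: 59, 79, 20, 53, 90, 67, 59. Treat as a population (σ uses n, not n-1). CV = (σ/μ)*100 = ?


Mean = 61.0000
SD = 20.5426
CV = (20.5426/61.0000)*100 = 33.6765%

CV = 33.6765%


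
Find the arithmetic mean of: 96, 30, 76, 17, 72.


Sum = 96 + 30 + 76 + 17 + 72 = 291
n = 5
Mean = 291/5 = 58.2000

Mean = 58.2000


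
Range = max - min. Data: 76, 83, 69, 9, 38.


Max = 83, Min = 9
Range = 83 - 9 = 74

Range = 74


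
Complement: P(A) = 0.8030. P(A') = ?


P(not A) = 1 - 0.8030 = 0.1970

P(not A) = 0.1970


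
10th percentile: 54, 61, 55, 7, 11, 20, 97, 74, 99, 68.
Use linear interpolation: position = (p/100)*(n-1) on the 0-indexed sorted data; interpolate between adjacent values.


Sorted: 7, 11, 20, 54, 55, 61, 68, 74, 97, 99
n = 10
Index = 10/100 * 9 = 0.9000
Lower = data[0] = 7, Upper = data[1] = 11
P10 = 7 + 0.9000*(4) = 10.6000

P10 = 10.6000


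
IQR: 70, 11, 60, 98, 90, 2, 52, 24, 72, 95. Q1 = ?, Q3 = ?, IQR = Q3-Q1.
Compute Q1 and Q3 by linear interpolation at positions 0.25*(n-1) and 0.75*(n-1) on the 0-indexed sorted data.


Sorted: 2, 11, 24, 52, 60, 70, 72, 90, 95, 98
Q1 (25th %ile) = 31.0000
Q3 (75th %ile) = 85.5000
IQR = 85.5000 - 31.0000 = 54.5000

IQR = 54.5000


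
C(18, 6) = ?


C(18,6) = 18!/(6! × 12!)
= 6402373705728000/(720 × 479001600)
= 18564

C(18,6) = 18564


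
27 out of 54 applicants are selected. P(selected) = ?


P = 27/54 = 0.5000

P = 0.5000


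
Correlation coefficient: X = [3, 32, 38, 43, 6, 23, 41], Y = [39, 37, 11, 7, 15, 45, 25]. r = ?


Mean X = 26.5714, Mean Y = 25.5714
SD X = 15.258320, SD Y = 13.926923
Cov = -83.755102
r = -83.755102/(15.258320*13.926923) = -0.3941

r = -0.3941


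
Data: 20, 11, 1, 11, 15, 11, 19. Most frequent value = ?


Frequencies: 1:1, 11:3, 15:1, 19:1, 20:1
Max frequency = 3
Mode = 11

Mode = 11


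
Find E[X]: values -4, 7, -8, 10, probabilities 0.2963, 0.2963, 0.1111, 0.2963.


E[X] = -4*0.2963 + 7*0.2963 - 8*0.1111 + 10*0.2963
= -1.1852 + 2.0741 - 0.8888 + 2.9630
= 2.9631

E[X] = 2.9631


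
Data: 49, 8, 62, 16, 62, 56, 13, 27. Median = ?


Sorted: 8, 13, 16, 27, 49, 56, 62, 62
n = 8 (even)
Middle values: 27 and 49
Median = (27+49)/2 = 38.0000

Median = 38.0000


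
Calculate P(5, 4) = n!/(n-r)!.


P(5,4) = 5!/1!
= 120/1
= 120

P(5,4) = 120


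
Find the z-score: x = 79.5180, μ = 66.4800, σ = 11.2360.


z = (79.5180 - 66.4800)/11.2360
= 13.0380/11.2360
= 1.1604

z = 1.1604


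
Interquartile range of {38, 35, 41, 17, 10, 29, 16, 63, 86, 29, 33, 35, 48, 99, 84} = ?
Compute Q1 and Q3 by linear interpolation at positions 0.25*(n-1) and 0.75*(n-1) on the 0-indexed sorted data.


Sorted: 10, 16, 17, 29, 29, 33, 35, 35, 38, 41, 48, 63, 84, 86, 99
Q1 (25th %ile) = 29.0000
Q3 (75th %ile) = 55.5000
IQR = 55.5000 - 29.0000 = 26.5000

IQR = 26.5000


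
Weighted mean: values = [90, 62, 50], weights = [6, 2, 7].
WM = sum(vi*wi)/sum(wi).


Numerator = 90*6 + 62*2 + 50*7 = 1014
Denominator = 6 + 2 + 7 = 15
WM = 1014/15 = 67.6000

WM = 67.6000


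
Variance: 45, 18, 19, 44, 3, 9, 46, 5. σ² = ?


Mean = 23.6250
Squared deviations: 456.8906, 31.6406, 21.3906, 415.1406, 425.3906, 213.8906, 500.6406, 346.8906
Sum = 2411.8750
Variance = 2411.8750/8 = 301.4844

Variance = 301.4844


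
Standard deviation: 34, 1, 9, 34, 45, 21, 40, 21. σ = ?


Mean = 25.6250
Variance = 205.9844
SD = sqrt(205.9844) = 14.3522

SD = 14.3522


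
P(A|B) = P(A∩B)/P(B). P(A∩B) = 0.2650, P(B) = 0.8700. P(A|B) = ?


P(A|B) = 0.2650/0.8700 = 0.3046

P(A|B) = 0.3046


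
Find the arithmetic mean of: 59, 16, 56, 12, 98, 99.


Sum = 59 + 16 + 56 + 12 + 98 + 99 = 340
n = 6
Mean = 340/6 = 56.6667

Mean = 56.6667


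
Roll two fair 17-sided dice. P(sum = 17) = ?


Total outcomes = 17×17 = 289
Favorable (sum = 17): 16
P = 16/289 = 0.0554

P = 0.0554


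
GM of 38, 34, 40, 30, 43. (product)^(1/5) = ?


Product = 38 × 34 × 40 × 30 × 43 = 66667200
GM = 66667200^(1/5) = 36.7098

GM = 36.7098
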